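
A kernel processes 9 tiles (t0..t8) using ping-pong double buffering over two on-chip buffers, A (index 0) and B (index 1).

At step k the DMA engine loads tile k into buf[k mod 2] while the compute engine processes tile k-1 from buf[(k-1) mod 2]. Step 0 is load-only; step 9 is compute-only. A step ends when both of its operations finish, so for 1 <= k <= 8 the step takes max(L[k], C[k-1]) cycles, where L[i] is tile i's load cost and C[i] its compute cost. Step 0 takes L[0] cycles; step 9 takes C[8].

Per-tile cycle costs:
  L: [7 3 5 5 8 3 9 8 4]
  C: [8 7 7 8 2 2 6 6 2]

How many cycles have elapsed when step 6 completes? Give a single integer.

end_cycle[6] = 49

step 0: L[0]=7 → dur=7, Σ=7 | A=load:t0 B=idle [load-only]
step 1: L[1]=3 C[0]=8 → dur=8, Σ=15 | A=compute:t0 B=load:t1 [compute-bound]
step 2: L[2]=5 C[1]=7 → dur=7, Σ=22 | A=load:t2 B=compute:t1 [compute-bound]
step 3: L[3]=5 C[2]=7 → dur=7, Σ=29 | A=compute:t2 B=load:t3 [compute-bound]
step 4: L[4]=8 C[3]=8 → dur=8, Σ=37 | A=load:t4 B=compute:t3 [tied]
step 5: L[5]=3 C[4]=2 → dur=3, Σ=40 | A=compute:t4 B=load:t5 [load-bound]
step 6: L[6]=9 C[5]=2 → dur=9, Σ=49 | A=load:t6 B=compute:t5 [load-bound]
step 7: L[7]=8 C[6]=6 → dur=8, Σ=57 | A=compute:t6 B=load:t7 [load-bound]
step 8: L[8]=4 C[7]=6 → dur=6, Σ=63 | A=load:t8 B=compute:t7 [compute-bound]
step 9: C[8]=2 → dur=2, Σ=65 | A=compute:t8 B=idle [compute-only]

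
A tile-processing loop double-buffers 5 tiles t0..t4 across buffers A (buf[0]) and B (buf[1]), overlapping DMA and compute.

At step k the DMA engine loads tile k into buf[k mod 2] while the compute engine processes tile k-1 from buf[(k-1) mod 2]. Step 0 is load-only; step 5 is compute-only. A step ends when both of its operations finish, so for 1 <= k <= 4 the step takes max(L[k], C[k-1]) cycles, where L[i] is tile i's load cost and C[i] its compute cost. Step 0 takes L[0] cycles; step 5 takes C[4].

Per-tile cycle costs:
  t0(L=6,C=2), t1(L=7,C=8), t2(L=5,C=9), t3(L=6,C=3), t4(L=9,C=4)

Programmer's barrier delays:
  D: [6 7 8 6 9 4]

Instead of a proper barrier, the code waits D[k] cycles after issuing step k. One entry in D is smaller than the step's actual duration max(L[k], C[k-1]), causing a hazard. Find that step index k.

k=0 barrier L[0]=6→6c, D[0]=6 ok
k=1 barrier max(L[1]=7,C[0]=2)→7c, D[1]=7 ok
k=2 barrier max(L[2]=5,C[1]=8)→8c, D[2]=8 ok
k=3 barrier max(L[3]=6,C[2]=9)→9c, D[3]=6 SHORT
k=4 barrier max(L[4]=9,C[3]=3)→9c, D[4]=9 ok
k=5 barrier C[4]=4→4c, D[5]=4 ok

hazard at step 3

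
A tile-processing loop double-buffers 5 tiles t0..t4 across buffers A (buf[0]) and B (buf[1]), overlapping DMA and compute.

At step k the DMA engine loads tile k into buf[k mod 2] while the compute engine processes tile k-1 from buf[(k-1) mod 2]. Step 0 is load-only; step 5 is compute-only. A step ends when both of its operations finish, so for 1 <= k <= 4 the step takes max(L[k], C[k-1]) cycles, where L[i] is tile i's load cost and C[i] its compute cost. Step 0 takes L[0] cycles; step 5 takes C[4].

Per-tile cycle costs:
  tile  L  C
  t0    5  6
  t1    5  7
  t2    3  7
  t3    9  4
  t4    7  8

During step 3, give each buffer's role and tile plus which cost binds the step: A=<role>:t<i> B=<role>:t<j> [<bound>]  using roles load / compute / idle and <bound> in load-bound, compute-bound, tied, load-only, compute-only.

step 3: A=compute:t2 B=load:t3 [load-bound]

[0] DMA t0→A (5c) ∥ CU idle ⇒ 5c, clock 5
[1] DMA t1→B (5c) ∥ CU A:t0 (6c) ⇒ 6c, clock 11
[2] DMA t2→A (3c) ∥ CU B:t1 (7c) ⇒ 7c, clock 18
[3] DMA t3→B (9c) ∥ CU A:t2 (7c) ⇒ 9c, clock 27
[4] DMA t4→A (7c) ∥ CU B:t3 (4c) ⇒ 7c, clock 34
[5] DMA idle ∥ CU A:t4 (8c) ⇒ 8c, clock 42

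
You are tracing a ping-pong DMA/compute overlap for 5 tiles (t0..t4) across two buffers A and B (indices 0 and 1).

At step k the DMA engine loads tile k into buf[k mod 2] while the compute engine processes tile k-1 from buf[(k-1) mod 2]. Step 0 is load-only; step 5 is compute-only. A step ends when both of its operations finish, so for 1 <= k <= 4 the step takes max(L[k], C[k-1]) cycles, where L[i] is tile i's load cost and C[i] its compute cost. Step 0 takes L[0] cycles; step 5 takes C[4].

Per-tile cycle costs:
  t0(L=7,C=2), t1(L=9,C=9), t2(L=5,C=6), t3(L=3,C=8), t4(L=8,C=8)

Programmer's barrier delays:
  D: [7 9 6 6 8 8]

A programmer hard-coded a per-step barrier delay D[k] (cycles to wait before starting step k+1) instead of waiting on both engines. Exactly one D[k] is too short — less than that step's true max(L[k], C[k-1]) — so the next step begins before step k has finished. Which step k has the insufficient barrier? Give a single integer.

[0] required=L[0]=7=7 vs D=7 ok
[1] required=max(L[1]=9,C[0]=2)=9 vs D=9 ok
[2] required=max(L[2]=5,C[1]=9)=9 vs D=6 SHORT
[3] required=max(L[3]=3,C[2]=6)=6 vs D=6 ok
[4] required=max(L[4]=8,C[3]=8)=8 vs D=8 ok
[5] required=C[4]=8=8 vs D=8 ok

hazard at step 2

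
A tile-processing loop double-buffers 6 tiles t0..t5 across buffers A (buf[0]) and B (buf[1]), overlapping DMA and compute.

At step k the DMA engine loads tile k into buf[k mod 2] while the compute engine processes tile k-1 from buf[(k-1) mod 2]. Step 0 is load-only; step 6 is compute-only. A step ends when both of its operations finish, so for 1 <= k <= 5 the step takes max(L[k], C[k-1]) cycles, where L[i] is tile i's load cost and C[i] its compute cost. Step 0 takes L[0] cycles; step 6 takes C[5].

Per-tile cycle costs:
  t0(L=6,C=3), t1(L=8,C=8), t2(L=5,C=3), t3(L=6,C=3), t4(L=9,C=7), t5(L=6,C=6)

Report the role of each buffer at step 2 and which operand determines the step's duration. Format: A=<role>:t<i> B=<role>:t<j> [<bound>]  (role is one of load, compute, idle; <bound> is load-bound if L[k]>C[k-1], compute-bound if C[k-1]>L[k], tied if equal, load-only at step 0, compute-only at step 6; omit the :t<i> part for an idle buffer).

step 0: L[0]=6 → dur=6, Σ=6 | A=load:t0 B=idle [load-only]
step 1: L[1]=8 C[0]=3 → dur=8, Σ=14 | A=compute:t0 B=load:t1 [load-bound]
step 2: L[2]=5 C[1]=8 → dur=8, Σ=22 | A=load:t2 B=compute:t1 [compute-bound]
step 3: L[3]=6 C[2]=3 → dur=6, Σ=28 | A=compute:t2 B=load:t3 [load-bound]
step 4: L[4]=9 C[3]=3 → dur=9, Σ=37 | A=load:t4 B=compute:t3 [load-bound]
step 5: L[5]=6 C[4]=7 → dur=7, Σ=44 | A=compute:t4 B=load:t5 [compute-bound]
step 6: C[5]=6 → dur=6, Σ=50 | A=idle B=compute:t5 [compute-only]

step 2: A=load:t2 B=compute:t1 [compute-bound]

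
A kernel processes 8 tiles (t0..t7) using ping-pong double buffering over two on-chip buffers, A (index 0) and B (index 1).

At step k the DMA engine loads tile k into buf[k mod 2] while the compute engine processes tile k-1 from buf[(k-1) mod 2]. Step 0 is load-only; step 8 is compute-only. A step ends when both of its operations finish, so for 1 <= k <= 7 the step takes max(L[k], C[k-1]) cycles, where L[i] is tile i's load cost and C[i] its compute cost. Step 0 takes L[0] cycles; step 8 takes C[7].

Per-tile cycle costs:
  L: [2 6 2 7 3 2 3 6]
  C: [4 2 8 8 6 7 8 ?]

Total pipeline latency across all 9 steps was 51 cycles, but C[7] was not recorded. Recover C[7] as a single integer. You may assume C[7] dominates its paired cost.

step 0: dur = L[0]=2 = 2
step 1: dur = max(L[1]=6, C[0]=4) = 6
step 2: dur = max(L[2]=2, C[1]=2) = 2
step 3: dur = max(L[3]=7, C[2]=8) = 8
step 4: dur = max(L[4]=3, C[3]=8) = 8
step 5: dur = max(L[5]=2, C[4]=6) = 6
step 6: dur = max(L[6]=3, C[5]=7) = 7
step 7: dur = max(L[7]=6, C[6]=8) = 8
step 8: dur = C[7]=? = C[7]  (unknown; binding)
sum of known step durations = 47
dur[8] = total - known = 51 - 47 = 4
C[7] is the binding max in step 8, so C[7] = dur[8] = 4

C[7] = 4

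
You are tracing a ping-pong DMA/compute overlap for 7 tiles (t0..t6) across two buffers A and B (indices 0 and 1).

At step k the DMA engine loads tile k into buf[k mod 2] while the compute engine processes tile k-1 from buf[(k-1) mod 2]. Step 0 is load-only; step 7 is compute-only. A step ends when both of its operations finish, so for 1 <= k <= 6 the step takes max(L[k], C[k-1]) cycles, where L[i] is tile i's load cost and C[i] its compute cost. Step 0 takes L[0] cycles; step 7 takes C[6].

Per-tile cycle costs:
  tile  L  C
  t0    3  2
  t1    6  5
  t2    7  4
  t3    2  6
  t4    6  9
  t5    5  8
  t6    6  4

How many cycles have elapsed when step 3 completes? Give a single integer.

[0] DMA t0→A (3c) ∥ CU idle ⇒ 3c, clock 3
[1] DMA t1→B (6c) ∥ CU A:t0 (2c) ⇒ 6c, clock 9
[2] DMA t2→A (7c) ∥ CU B:t1 (5c) ⇒ 7c, clock 16
[3] DMA t3→B (2c) ∥ CU A:t2 (4c) ⇒ 4c, clock 20
[4] DMA t4→A (6c) ∥ CU B:t3 (6c) ⇒ 6c, clock 26
[5] DMA t5→B (5c) ∥ CU A:t4 (9c) ⇒ 9c, clock 35
[6] DMA t6→A (6c) ∥ CU B:t5 (8c) ⇒ 8c, clock 43
[7] DMA idle ∥ CU A:t6 (4c) ⇒ 4c, clock 47

end_cycle[3] = 20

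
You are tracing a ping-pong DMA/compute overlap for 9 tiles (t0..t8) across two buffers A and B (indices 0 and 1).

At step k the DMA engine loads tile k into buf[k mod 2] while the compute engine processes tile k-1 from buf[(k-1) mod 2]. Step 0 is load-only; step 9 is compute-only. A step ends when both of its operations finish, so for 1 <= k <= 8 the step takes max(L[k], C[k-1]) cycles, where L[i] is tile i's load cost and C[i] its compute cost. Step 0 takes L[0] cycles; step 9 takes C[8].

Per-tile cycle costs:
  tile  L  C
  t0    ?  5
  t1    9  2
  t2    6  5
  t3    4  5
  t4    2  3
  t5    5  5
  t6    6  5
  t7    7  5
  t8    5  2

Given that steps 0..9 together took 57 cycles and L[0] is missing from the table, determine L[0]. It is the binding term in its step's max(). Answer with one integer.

step 0 → dur = L[0]=? = L[0]  (unknown; binding)
step 1 → dur = max(L[1]=9, C[0]=5) = 9
step 2 → dur = max(L[2]=6, C[1]=2) = 6
step 3 → dur = max(L[3]=4, C[2]=5) = 5
step 4 → dur = max(L[4]=2, C[3]=5) = 5
step 5 → dur = max(L[5]=5, C[4]=3) = 5
step 6 → dur = max(L[6]=6, C[5]=5) = 6
step 7 → dur = max(L[7]=7, C[6]=5) = 7
step 8 → dur = max(L[8]=5, C[7]=5) = 5
step 9 → dur = C[8]=2 = 2
sum of known step durations = 50
dur[0] = total - known = 57 - 50 = 7
L[0] is the binding max in step 0, so L[0] = dur[0] = 7

L[0] = 7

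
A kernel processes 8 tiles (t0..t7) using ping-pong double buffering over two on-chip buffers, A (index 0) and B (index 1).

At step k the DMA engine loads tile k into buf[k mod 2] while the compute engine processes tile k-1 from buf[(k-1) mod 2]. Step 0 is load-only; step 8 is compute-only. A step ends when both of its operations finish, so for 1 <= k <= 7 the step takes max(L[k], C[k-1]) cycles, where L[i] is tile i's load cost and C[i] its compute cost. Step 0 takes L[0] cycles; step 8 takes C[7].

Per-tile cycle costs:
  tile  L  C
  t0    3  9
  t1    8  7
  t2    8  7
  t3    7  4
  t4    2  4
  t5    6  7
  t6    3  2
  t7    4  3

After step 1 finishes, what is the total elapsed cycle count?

end_cycle[1] = 12

[0] DMA t0→A (3c) ∥ CU idle ⇒ 3c, clock 3
[1] DMA t1→B (8c) ∥ CU A:t0 (9c) ⇒ 9c, clock 12
[2] DMA t2→A (8c) ∥ CU B:t1 (7c) ⇒ 8c, clock 20
[3] DMA t3→B (7c) ∥ CU A:t2 (7c) ⇒ 7c, clock 27
[4] DMA t4→A (2c) ∥ CU B:t3 (4c) ⇒ 4c, clock 31
[5] DMA t5→B (6c) ∥ CU A:t4 (4c) ⇒ 6c, clock 37
[6] DMA t6→A (3c) ∥ CU B:t5 (7c) ⇒ 7c, clock 44
[7] DMA t7→B (4c) ∥ CU A:t6 (2c) ⇒ 4c, clock 48
[8] DMA idle ∥ CU B:t7 (3c) ⇒ 3c, clock 51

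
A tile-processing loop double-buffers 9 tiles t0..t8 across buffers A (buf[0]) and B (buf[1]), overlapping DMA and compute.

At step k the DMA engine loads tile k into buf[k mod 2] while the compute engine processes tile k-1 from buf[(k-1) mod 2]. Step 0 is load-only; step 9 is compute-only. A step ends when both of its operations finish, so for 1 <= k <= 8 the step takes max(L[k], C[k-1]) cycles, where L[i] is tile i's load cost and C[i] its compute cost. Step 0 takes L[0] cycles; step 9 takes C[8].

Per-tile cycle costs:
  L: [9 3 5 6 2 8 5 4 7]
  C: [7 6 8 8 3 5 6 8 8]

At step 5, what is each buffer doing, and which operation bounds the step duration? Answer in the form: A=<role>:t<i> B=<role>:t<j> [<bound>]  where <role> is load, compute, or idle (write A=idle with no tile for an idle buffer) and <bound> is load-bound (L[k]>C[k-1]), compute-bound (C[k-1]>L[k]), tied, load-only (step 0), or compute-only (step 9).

step 5: A=compute:t4 B=load:t5 [load-bound]

step 0: L[0]=9 → dur=9, Σ=9 | A=load:t0 B=idle [load-only]
step 1: L[1]=3 C[0]=7 → dur=7, Σ=16 | A=compute:t0 B=load:t1 [compute-bound]
step 2: L[2]=5 C[1]=6 → dur=6, Σ=22 | A=load:t2 B=compute:t1 [compute-bound]
step 3: L[3]=6 C[2]=8 → dur=8, Σ=30 | A=compute:t2 B=load:t3 [compute-bound]
step 4: L[4]=2 C[3]=8 → dur=8, Σ=38 | A=load:t4 B=compute:t3 [compute-bound]
step 5: L[5]=8 C[4]=3 → dur=8, Σ=46 | A=compute:t4 B=load:t5 [load-bound]
step 6: L[6]=5 C[5]=5 → dur=5, Σ=51 | A=load:t6 B=compute:t5 [tied]
step 7: L[7]=4 C[6]=6 → dur=6, Σ=57 | A=compute:t6 B=load:t7 [compute-bound]
step 8: L[8]=7 C[7]=8 → dur=8, Σ=65 | A=load:t8 B=compute:t7 [compute-bound]
step 9: C[8]=8 → dur=8, Σ=73 | A=compute:t8 B=idle [compute-only]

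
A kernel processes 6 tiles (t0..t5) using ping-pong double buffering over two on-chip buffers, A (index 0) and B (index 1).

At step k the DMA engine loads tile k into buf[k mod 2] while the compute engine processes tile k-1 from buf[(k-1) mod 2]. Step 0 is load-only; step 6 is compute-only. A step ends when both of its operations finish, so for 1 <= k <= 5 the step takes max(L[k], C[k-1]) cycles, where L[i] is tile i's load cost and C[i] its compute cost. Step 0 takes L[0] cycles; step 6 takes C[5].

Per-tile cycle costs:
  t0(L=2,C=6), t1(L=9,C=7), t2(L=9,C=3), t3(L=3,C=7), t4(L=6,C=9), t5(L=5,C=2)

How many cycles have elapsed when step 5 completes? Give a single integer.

[0] DMA t0→A (2c) ∥ CU idle ⇒ 2c, clock 2
[1] DMA t1→B (9c) ∥ CU A:t0 (6c) ⇒ 9c, clock 11
[2] DMA t2→A (9c) ∥ CU B:t1 (7c) ⇒ 9c, clock 20
[3] DMA t3→B (3c) ∥ CU A:t2 (3c) ⇒ 3c, clock 23
[4] DMA t4→A (6c) ∥ CU B:t3 (7c) ⇒ 7c, clock 30
[5] DMA t5→B (5c) ∥ CU A:t4 (9c) ⇒ 9c, clock 39
[6] DMA idle ∥ CU B:t5 (2c) ⇒ 2c, clock 41

end_cycle[5] = 39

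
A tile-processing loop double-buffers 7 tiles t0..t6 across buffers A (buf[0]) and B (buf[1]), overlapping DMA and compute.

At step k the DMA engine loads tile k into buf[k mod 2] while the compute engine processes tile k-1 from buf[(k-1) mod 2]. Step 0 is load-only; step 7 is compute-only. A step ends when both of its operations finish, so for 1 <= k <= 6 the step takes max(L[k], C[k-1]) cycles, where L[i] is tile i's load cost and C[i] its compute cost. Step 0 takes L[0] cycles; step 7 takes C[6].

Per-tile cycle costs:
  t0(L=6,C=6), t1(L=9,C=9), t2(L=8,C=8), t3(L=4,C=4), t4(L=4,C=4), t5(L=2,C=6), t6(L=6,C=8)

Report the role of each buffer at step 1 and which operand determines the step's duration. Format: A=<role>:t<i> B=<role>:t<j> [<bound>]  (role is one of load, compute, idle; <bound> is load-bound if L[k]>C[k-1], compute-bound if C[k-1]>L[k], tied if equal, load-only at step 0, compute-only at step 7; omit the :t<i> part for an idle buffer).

[0] DMA t0→A (6c) ∥ CU idle ⇒ 6c, clock 6
[1] DMA t1→B (9c) ∥ CU A:t0 (6c) ⇒ 9c, clock 15
[2] DMA t2→A (8c) ∥ CU B:t1 (9c) ⇒ 9c, clock 24
[3] DMA t3→B (4c) ∥ CU A:t2 (8c) ⇒ 8c, clock 32
[4] DMA t4→A (4c) ∥ CU B:t3 (4c) ⇒ 4c, clock 36
[5] DMA t5→B (2c) ∥ CU A:t4 (4c) ⇒ 4c, clock 40
[6] DMA t6→A (6c) ∥ CU B:t5 (6c) ⇒ 6c, clock 46
[7] DMA idle ∥ CU A:t6 (8c) ⇒ 8c, clock 54

step 1: A=compute:t0 B=load:t1 [load-bound]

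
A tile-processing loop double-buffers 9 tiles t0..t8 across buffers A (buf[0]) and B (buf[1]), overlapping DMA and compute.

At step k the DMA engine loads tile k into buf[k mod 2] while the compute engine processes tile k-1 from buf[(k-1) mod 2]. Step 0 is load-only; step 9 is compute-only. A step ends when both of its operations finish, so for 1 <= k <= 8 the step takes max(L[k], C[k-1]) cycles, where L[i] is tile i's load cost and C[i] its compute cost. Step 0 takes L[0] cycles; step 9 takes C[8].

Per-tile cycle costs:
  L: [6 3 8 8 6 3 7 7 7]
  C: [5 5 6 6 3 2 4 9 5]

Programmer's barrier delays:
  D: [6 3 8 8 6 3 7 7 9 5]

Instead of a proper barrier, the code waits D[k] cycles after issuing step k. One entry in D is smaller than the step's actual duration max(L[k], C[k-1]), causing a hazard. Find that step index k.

hazard at step 1

[0] required=L[0]=6=6 vs D=6 ok
[1] required=max(L[1]=3,C[0]=5)=5 vs D=3 SHORT
[2] required=max(L[2]=8,C[1]=5)=8 vs D=8 ok
[3] required=max(L[3]=8,C[2]=6)=8 vs D=8 ok
[4] required=max(L[4]=6,C[3]=6)=6 vs D=6 ok
[5] required=max(L[5]=3,C[4]=3)=3 vs D=3 ok
[6] required=max(L[6]=7,C[5]=2)=7 vs D=7 ok
[7] required=max(L[7]=7,C[6]=4)=7 vs D=7 ok
[8] required=max(L[8]=7,C[7]=9)=9 vs D=9 ok
[9] required=C[8]=5=5 vs D=5 ok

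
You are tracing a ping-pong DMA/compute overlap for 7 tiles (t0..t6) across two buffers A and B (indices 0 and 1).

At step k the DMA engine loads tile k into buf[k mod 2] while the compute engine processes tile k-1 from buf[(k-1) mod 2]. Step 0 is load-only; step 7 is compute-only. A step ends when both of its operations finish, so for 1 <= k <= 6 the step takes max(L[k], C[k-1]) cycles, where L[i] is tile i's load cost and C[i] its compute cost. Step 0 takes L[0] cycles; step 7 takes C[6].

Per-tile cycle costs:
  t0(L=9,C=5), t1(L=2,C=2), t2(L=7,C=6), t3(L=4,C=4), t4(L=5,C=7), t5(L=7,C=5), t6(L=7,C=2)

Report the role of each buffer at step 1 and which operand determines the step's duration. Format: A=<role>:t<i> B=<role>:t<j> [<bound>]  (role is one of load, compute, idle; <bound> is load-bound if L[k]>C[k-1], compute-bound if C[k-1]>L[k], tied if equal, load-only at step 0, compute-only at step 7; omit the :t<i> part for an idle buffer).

  0. 9=9c; end=9; A:t0 B:-
  1. max(2,5)=5c; end=14; A:t0 B:t1
  2. max(7,2)=7c; end=21; A:t2 B:t1
  3. max(4,6)=6c; end=27; A:t2 B:t3
  4. max(5,4)=5c; end=32; A:t4 B:t3
  5. max(7,7)=7c; end=39; A:t4 B:t5
  6. max(7,5)=7c; end=46; A:t6 B:t5
  7. 2=2c; end=48; A:t6 B:t5

step 1: A=compute:t0 B=load:t1 [compute-bound]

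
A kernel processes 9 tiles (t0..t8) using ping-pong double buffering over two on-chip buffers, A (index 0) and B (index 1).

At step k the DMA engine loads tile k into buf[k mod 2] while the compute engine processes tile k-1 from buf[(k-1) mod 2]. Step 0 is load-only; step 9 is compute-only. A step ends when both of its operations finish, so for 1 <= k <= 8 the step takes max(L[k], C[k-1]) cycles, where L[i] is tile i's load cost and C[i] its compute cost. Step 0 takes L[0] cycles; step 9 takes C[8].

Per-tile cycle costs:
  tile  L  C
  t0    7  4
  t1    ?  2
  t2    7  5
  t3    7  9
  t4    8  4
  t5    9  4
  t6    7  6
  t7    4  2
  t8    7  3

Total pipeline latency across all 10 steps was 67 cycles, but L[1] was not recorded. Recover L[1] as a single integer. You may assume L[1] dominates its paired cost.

step 0: dur = L[0]=7 = 7
step 1: dur = max(L[1]=?, C[0]=4) = L[1]  (unknown; binding)
step 2: dur = max(L[2]=7, C[1]=2) = 7
step 3: dur = max(L[3]=7, C[2]=5) = 7
step 4: dur = max(L[4]=8, C[3]=9) = 9
step 5: dur = max(L[5]=9, C[4]=4) = 9
step 6: dur = max(L[6]=7, C[5]=4) = 7
step 7: dur = max(L[7]=4, C[6]=6) = 6
step 8: dur = max(L[8]=7, C[7]=2) = 7
step 9: dur = C[8]=3 = 3
sum of known step durations = 62
dur[1] = total - known = 67 - 62 = 5
L[1] is the binding max in step 1, so L[1] = dur[1] = 5

L[1] = 5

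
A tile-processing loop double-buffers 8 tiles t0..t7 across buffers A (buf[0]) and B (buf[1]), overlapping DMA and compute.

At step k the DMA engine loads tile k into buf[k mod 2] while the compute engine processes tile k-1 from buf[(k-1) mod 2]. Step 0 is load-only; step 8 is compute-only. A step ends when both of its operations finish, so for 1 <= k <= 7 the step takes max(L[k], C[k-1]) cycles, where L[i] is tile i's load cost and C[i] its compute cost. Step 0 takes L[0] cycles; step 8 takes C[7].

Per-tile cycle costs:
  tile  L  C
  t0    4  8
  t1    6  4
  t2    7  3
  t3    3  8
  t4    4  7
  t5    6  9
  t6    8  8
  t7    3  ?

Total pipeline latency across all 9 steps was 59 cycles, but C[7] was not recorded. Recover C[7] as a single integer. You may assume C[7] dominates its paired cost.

step 0 = dur = L[0]=4 = 4
step 1 = dur = max(L[1]=6, C[0]=8) = 8
step 2 = dur = max(L[2]=7, C[1]=4) = 7
step 3 = dur = max(L[3]=3, C[2]=3) = 3
step 4 = dur = max(L[4]=4, C[3]=8) = 8
step 5 = dur = max(L[5]=6, C[4]=7) = 7
step 6 = dur = max(L[6]=8, C[5]=9) = 9
step 7 = dur = max(L[7]=3, C[6]=8) = 8
step 8 = dur = C[7]=? = C[7]  (unknown; binding)
sum of known step durations = 54
dur[8] = total - known = 59 - 54 = 5
C[7] is the binding max in step 8, so C[7] = dur[8] = 5

C[7] = 5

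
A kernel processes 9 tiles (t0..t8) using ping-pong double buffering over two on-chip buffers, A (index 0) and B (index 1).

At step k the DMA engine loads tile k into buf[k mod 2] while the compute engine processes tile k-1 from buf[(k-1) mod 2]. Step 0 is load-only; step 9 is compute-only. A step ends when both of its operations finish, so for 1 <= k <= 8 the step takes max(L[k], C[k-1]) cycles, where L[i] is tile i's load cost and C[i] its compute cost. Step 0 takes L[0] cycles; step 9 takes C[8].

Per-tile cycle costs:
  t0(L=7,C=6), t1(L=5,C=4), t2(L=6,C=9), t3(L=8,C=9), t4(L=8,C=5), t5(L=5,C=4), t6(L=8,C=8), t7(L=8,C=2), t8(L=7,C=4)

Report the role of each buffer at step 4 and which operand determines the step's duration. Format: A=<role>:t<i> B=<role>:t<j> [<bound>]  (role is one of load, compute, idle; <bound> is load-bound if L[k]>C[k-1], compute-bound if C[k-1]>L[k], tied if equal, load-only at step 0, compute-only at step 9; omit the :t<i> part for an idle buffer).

step 4: A=load:t4 B=compute:t3 [compute-bound]

[0] DMA t0→A (7c) ∥ CU idle ⇒ 7c, clock 7
[1] DMA t1→B (5c) ∥ CU A:t0 (6c) ⇒ 6c, clock 13
[2] DMA t2→A (6c) ∥ CU B:t1 (4c) ⇒ 6c, clock 19
[3] DMA t3→B (8c) ∥ CU A:t2 (9c) ⇒ 9c, clock 28
[4] DMA t4→A (8c) ∥ CU B:t3 (9c) ⇒ 9c, clock 37
[5] DMA t5→B (5c) ∥ CU A:t4 (5c) ⇒ 5c, clock 42
[6] DMA t6→A (8c) ∥ CU B:t5 (4c) ⇒ 8c, clock 50
[7] DMA t7→B (8c) ∥ CU A:t6 (8c) ⇒ 8c, clock 58
[8] DMA t8→A (7c) ∥ CU B:t7 (2c) ⇒ 7c, clock 65
[9] DMA idle ∥ CU A:t8 (4c) ⇒ 4c, clock 69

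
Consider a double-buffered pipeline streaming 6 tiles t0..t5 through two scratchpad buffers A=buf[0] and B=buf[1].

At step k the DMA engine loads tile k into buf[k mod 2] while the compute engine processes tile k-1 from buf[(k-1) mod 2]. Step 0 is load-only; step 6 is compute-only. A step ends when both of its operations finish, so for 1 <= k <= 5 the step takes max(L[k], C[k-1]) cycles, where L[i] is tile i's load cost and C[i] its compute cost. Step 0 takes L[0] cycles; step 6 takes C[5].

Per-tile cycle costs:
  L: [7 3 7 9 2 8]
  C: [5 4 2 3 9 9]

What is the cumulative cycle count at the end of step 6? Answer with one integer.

end_cycle[6] = 49

step 0: L[0]=7 → dur=7, Σ=7 | A=load:t0 B=idle [load-only]
step 1: L[1]=3 C[0]=5 → dur=5, Σ=12 | A=compute:t0 B=load:t1 [compute-bound]
step 2: L[2]=7 C[1]=4 → dur=7, Σ=19 | A=load:t2 B=compute:t1 [load-bound]
step 3: L[3]=9 C[2]=2 → dur=9, Σ=28 | A=compute:t2 B=load:t3 [load-bound]
step 4: L[4]=2 C[3]=3 → dur=3, Σ=31 | A=load:t4 B=compute:t3 [compute-bound]
step 5: L[5]=8 C[4]=9 → dur=9, Σ=40 | A=compute:t4 B=load:t5 [compute-bound]
step 6: C[5]=9 → dur=9, Σ=49 | A=idle B=compute:t5 [compute-only]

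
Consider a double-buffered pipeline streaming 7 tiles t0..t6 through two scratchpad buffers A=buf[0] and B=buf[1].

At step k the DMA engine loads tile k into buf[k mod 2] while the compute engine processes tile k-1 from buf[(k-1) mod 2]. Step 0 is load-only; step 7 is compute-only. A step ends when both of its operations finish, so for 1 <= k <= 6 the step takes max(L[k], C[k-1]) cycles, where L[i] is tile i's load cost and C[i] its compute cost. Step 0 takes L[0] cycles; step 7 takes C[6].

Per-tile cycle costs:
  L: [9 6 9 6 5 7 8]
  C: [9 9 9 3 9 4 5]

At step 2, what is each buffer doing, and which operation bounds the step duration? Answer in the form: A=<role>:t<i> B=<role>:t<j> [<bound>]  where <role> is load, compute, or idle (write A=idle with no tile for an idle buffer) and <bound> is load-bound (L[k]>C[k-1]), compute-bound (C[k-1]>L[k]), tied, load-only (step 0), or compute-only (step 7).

step 2: A=load:t2 B=compute:t1 [tied]

k=0 load=t0/9c comp=- wait=9 total=9
k=1 load=t1/6c comp=t0/9c wait=9 total=18
k=2 load=t2/9c comp=t1/9c wait=9 total=27
k=3 load=t3/6c comp=t2/9c wait=9 total=36
k=4 load=t4/5c comp=t3/3c wait=5 total=41
k=5 load=t5/7c comp=t4/9c wait=9 total=50
k=6 load=t6/8c comp=t5/4c wait=8 total=58
k=7 load=- comp=t6/5c wait=5 total=63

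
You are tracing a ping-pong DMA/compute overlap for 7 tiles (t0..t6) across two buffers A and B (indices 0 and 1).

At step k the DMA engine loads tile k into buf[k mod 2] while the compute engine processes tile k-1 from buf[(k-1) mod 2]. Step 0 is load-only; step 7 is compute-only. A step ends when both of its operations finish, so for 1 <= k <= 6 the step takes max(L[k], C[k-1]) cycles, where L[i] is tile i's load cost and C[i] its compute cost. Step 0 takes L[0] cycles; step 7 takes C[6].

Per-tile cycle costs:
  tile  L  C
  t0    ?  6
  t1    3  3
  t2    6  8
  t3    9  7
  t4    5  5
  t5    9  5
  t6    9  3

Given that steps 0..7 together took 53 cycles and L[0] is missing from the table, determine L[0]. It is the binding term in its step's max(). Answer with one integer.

L[0] = 4

step 0 = dur = L[0]=? = L[0]  (unknown; binding)
step 1 = dur = max(L[1]=3, C[0]=6) = 6
step 2 = dur = max(L[2]=6, C[1]=3) = 6
step 3 = dur = max(L[3]=9, C[2]=8) = 9
step 4 = dur = max(L[4]=5, C[3]=7) = 7
step 5 = dur = max(L[5]=9, C[4]=5) = 9
step 6 = dur = max(L[6]=9, C[5]=5) = 9
step 7 = dur = C[6]=3 = 3
sum of known step durations = 49
dur[0] = total - known = 53 - 49 = 4
L[0] is the binding max in step 0, so L[0] = dur[0] = 4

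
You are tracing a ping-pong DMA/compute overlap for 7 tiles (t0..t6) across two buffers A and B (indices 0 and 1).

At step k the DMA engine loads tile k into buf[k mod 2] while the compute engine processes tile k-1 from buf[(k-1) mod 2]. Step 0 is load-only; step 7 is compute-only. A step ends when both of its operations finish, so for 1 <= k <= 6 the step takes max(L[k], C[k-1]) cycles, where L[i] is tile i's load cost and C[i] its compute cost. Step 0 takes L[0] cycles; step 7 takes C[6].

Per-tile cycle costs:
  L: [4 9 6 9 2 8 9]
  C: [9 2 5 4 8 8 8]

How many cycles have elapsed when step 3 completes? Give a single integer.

[0] DMA t0→A (4c) ∥ CU idle ⇒ 4c, clock 4
[1] DMA t1→B (9c) ∥ CU A:t0 (9c) ⇒ 9c, clock 13
[2] DMA t2→A (6c) ∥ CU B:t1 (2c) ⇒ 6c, clock 19
[3] DMA t3→B (9c) ∥ CU A:t2 (5c) ⇒ 9c, clock 28
[4] DMA t4→A (2c) ∥ CU B:t3 (4c) ⇒ 4c, clock 32
[5] DMA t5→B (8c) ∥ CU A:t4 (8c) ⇒ 8c, clock 40
[6] DMA t6→A (9c) ∥ CU B:t5 (8c) ⇒ 9c, clock 49
[7] DMA idle ∥ CU A:t6 (8c) ⇒ 8c, clock 57

end_cycle[3] = 28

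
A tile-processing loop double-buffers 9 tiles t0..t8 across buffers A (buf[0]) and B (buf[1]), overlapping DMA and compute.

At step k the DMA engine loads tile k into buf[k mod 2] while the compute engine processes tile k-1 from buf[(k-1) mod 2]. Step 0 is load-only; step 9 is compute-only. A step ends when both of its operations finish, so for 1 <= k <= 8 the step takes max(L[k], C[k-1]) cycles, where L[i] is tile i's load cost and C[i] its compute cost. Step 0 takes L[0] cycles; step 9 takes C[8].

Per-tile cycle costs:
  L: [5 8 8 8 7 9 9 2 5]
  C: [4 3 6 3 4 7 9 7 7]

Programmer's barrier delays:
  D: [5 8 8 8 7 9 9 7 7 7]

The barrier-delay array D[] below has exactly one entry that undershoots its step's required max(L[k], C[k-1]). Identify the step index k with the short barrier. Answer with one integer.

k=0 barrier L[0]=5→5c, D[0]=5 ok
k=1 barrier max(L[1]=8,C[0]=4)→8c, D[1]=8 ok
k=2 barrier max(L[2]=8,C[1]=3)→8c, D[2]=8 ok
k=3 barrier max(L[3]=8,C[2]=6)→8c, D[3]=8 ok
k=4 barrier max(L[4]=7,C[3]=3)→7c, D[4]=7 ok
k=5 barrier max(L[5]=9,C[4]=4)→9c, D[5]=9 ok
k=6 barrier max(L[6]=9,C[5]=7)→9c, D[6]=9 ok
k=7 barrier max(L[7]=2,C[6]=9)→9c, D[7]=7 SHORT
k=8 barrier max(L[8]=5,C[7]=7)→7c, D[8]=7 ok
k=9 barrier C[8]=7→7c, D[9]=7 ok

hazard at step 7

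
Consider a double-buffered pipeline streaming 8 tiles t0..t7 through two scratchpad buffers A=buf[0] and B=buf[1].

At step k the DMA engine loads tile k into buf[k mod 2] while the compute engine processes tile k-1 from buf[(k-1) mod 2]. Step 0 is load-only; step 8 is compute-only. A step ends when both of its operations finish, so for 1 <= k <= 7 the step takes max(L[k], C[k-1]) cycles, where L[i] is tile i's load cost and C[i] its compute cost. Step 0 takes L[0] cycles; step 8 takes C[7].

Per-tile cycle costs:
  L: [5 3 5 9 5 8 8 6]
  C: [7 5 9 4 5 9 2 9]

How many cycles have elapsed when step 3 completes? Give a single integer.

  0. 5=5c; end=5; A:t0 B:-
  1. max(3,7)=7c; end=12; A:t0 B:t1
  2. max(5,5)=5c; end=17; A:t2 B:t1
  3. max(9,9)=9c; end=26; A:t2 B:t3
  4. max(5,4)=5c; end=31; A:t4 B:t3
  5. max(8,5)=8c; end=39; A:t4 B:t5
  6. max(8,9)=9c; end=48; A:t6 B:t5
  7. max(6,2)=6c; end=54; A:t6 B:t7
  8. 9=9c; end=63; A:t6 B:t7

end_cycle[3] = 26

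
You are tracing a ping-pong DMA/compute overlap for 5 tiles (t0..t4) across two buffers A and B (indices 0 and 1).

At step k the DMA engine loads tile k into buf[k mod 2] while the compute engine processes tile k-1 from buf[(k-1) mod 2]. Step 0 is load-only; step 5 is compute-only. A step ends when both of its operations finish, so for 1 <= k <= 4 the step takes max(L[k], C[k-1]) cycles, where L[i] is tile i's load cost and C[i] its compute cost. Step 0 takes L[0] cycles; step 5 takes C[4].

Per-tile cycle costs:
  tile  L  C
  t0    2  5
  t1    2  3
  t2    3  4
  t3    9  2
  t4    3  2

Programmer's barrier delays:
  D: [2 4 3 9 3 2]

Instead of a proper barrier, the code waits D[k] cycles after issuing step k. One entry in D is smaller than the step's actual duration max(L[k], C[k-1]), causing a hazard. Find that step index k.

hazard at step 1

[0] required=L[0]=2=2 vs D=2 ok
[1] required=max(L[1]=2,C[0]=5)=5 vs D=4 SHORT
[2] required=max(L[2]=3,C[1]=3)=3 vs D=3 ok
[3] required=max(L[3]=9,C[2]=4)=9 vs D=9 ok
[4] required=max(L[4]=3,C[3]=2)=3 vs D=3 ok
[5] required=C[4]=2=2 vs D=2 ok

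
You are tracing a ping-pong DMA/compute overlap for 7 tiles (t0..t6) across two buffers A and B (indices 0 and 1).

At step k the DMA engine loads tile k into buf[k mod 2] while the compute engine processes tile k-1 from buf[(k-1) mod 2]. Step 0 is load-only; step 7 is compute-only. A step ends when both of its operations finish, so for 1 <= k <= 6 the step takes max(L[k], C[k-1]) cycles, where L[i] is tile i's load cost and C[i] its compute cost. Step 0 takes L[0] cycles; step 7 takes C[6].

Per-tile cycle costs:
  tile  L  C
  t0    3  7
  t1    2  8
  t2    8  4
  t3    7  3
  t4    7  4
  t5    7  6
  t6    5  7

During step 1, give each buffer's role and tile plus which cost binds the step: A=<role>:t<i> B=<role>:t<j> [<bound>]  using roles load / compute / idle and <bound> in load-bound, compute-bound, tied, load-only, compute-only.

step 1: A=compute:t0 B=load:t1 [compute-bound]

k=0 load=t0/3c comp=- wait=3 total=3
k=1 load=t1/2c comp=t0/7c wait=7 total=10
k=2 load=t2/8c comp=t1/8c wait=8 total=18
k=3 load=t3/7c comp=t2/4c wait=7 total=25
k=4 load=t4/7c comp=t3/3c wait=7 total=32
k=5 load=t5/7c comp=t4/4c wait=7 total=39
k=6 load=t6/5c comp=t5/6c wait=6 total=45
k=7 load=- comp=t6/7c wait=7 total=52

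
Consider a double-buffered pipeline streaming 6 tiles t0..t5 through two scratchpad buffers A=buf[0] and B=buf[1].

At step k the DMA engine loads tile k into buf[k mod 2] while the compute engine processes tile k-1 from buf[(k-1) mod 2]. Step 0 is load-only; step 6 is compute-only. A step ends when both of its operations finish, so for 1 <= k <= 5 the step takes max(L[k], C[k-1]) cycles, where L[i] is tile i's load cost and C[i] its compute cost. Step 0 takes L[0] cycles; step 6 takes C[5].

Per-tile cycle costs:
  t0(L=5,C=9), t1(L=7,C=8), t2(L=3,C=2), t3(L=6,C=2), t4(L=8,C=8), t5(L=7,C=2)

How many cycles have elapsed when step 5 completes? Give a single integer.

end_cycle[5] = 44

  0. 5=5c; end=5; A:t0 B:-
  1. max(7,9)=9c; end=14; A:t0 B:t1
  2. max(3,8)=8c; end=22; A:t2 B:t1
  3. max(6,2)=6c; end=28; A:t2 B:t3
  4. max(8,2)=8c; end=36; A:t4 B:t3
  5. max(7,8)=8c; end=44; A:t4 B:t5
  6. 2=2c; end=46; A:t4 B:t5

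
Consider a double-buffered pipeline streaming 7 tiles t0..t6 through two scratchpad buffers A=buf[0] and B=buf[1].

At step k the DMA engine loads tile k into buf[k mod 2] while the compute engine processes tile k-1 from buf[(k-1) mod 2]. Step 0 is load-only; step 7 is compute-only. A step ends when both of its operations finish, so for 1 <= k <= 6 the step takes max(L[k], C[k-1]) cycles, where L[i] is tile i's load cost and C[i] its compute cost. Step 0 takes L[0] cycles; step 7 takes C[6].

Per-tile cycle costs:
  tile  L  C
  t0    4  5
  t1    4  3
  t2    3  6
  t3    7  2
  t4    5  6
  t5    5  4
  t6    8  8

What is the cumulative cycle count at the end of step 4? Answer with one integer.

end_cycle[4] = 24

k=0 load=t0/4c comp=- wait=4 total=4
k=1 load=t1/4c comp=t0/5c wait=5 total=9
k=2 load=t2/3c comp=t1/3c wait=3 total=12
k=3 load=t3/7c comp=t2/6c wait=7 total=19
k=4 load=t4/5c comp=t3/2c wait=5 total=24
k=5 load=t5/5c comp=t4/6c wait=6 total=30
k=6 load=t6/8c comp=t5/4c wait=8 total=38
k=7 load=- comp=t6/8c wait=8 total=46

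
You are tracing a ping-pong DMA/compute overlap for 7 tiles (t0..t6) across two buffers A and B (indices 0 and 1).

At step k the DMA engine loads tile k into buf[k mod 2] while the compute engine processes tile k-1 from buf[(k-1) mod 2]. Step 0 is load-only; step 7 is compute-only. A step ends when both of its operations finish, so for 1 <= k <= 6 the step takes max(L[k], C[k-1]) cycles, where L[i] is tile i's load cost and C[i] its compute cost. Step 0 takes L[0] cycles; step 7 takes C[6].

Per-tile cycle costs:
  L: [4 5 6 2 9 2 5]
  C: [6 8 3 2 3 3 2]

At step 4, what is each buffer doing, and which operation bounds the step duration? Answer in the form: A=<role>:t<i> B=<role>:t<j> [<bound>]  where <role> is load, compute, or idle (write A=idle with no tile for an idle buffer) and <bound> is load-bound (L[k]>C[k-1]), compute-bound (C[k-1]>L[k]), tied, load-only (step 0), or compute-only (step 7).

step 4: A=load:t4 B=compute:t3 [load-bound]

  0. 4=4c; end=4; A:t0 B:-
  1. max(5,6)=6c; end=10; A:t0 B:t1
  2. max(6,8)=8c; end=18; A:t2 B:t1
  3. max(2,3)=3c; end=21; A:t2 B:t3
  4. max(9,2)=9c; end=30; A:t4 B:t3
  5. max(2,3)=3c; end=33; A:t4 B:t5
  6. max(5,3)=5c; end=38; A:t6 B:t5
  7. 2=2c; end=40; A:t6 B:t5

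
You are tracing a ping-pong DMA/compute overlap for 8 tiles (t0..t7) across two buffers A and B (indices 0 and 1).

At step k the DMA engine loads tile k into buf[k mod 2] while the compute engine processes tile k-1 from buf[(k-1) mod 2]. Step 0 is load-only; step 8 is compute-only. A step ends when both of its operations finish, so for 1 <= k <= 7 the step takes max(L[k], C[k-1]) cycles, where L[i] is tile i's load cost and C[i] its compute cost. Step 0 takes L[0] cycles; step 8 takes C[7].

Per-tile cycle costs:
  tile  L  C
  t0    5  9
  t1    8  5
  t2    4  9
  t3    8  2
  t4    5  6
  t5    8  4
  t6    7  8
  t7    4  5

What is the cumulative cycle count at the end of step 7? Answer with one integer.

end_cycle[7] = 56

k=0 load=t0/5c comp=- wait=5 total=5
k=1 load=t1/8c comp=t0/9c wait=9 total=14
k=2 load=t2/4c comp=t1/5c wait=5 total=19
k=3 load=t3/8c comp=t2/9c wait=9 total=28
k=4 load=t4/5c comp=t3/2c wait=5 total=33
k=5 load=t5/8c comp=t4/6c wait=8 total=41
k=6 load=t6/7c comp=t5/4c wait=7 total=48
k=7 load=t7/4c comp=t6/8c wait=8 total=56
k=8 load=- comp=t7/5c wait=5 total=61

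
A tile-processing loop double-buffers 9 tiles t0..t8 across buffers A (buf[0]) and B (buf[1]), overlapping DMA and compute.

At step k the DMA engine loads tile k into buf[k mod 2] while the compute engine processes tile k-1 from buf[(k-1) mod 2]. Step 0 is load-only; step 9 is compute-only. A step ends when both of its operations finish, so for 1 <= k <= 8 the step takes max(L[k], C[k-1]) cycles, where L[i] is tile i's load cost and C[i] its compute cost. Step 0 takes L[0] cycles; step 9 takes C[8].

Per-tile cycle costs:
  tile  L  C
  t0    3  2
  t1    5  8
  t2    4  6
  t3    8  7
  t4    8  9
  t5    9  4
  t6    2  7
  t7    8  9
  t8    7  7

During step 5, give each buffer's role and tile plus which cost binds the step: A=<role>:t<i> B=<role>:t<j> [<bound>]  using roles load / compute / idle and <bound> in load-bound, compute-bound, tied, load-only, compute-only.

k=0 load=t0/3c comp=- wait=3 total=3
k=1 load=t1/5c comp=t0/2c wait=5 total=8
k=2 load=t2/4c comp=t1/8c wait=8 total=16
k=3 load=t3/8c comp=t2/6c wait=8 total=24
k=4 load=t4/8c comp=t3/7c wait=8 total=32
k=5 load=t5/9c comp=t4/9c wait=9 total=41
k=6 load=t6/2c comp=t5/4c wait=4 total=45
k=7 load=t7/8c comp=t6/7c wait=8 total=53
k=8 load=t8/7c comp=t7/9c wait=9 total=62
k=9 load=- comp=t8/7c wait=7 total=69

step 5: A=compute:t4 B=load:t5 [tied]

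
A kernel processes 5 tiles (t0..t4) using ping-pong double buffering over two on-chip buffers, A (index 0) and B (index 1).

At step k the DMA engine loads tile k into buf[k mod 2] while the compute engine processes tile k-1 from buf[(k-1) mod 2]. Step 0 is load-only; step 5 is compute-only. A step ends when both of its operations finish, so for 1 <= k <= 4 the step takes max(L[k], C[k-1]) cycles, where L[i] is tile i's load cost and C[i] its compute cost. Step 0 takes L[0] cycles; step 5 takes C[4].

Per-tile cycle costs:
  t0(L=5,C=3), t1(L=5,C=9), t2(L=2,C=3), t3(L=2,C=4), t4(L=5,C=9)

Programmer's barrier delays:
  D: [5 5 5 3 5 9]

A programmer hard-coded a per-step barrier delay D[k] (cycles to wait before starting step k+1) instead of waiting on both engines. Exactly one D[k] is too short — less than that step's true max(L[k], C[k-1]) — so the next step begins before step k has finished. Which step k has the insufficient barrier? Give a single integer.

step 0: need L[0]=5 = 5; D[0]=5 ok
step 1: need max(L[1]=5,C[0]=3) = 5; D[1]=5 ok
step 2: need max(L[2]=2,C[1]=9) = 9; D[2]=5 SHORT
step 3: need max(L[3]=2,C[2]=3) = 3; D[3]=3 ok
step 4: need max(L[4]=5,C[3]=4) = 5; D[4]=5 ok
step 5: need C[4]=9 = 9; D[5]=9 ok

hazard at step 2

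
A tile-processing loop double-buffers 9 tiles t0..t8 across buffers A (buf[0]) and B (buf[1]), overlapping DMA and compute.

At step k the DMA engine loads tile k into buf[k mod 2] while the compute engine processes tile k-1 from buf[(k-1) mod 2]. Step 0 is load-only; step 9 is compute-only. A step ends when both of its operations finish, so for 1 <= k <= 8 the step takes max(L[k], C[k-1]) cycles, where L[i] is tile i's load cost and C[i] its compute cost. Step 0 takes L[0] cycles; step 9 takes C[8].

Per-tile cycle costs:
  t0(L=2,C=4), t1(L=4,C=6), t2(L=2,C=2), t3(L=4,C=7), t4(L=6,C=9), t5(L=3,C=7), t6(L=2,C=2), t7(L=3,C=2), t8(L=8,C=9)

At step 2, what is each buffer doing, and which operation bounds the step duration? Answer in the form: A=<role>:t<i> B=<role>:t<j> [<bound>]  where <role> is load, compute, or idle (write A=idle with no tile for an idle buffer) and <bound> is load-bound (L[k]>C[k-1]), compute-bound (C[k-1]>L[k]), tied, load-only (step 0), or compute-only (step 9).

step 2: A=load:t2 B=compute:t1 [compute-bound]

k=0 load=t0/2c comp=- wait=2 total=2
k=1 load=t1/4c comp=t0/4c wait=4 total=6
k=2 load=t2/2c comp=t1/6c wait=6 total=12
k=3 load=t3/4c comp=t2/2c wait=4 total=16
k=4 load=t4/6c comp=t3/7c wait=7 total=23
k=5 load=t5/3c comp=t4/9c wait=9 total=32
k=6 load=t6/2c comp=t5/7c wait=7 total=39
k=7 load=t7/3c comp=t6/2c wait=3 total=42
k=8 load=t8/8c comp=t7/2c wait=8 total=50
k=9 load=- comp=t8/9c wait=9 total=59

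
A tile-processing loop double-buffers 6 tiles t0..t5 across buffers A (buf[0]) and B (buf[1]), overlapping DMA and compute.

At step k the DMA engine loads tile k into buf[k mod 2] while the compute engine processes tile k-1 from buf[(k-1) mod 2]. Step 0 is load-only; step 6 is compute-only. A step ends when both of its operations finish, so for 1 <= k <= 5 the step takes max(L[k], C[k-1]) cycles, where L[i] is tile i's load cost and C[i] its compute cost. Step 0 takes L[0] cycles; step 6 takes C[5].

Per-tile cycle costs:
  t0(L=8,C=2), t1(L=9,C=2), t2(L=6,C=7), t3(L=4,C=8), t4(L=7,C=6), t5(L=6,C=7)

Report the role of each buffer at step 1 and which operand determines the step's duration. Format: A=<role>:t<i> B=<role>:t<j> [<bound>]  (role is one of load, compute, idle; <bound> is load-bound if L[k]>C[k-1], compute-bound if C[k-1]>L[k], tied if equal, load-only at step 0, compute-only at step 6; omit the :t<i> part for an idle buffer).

step 1: A=compute:t0 B=load:t1 [load-bound]

  0. 8=8c; end=8; A:t0 B:-
  1. max(9,2)=9c; end=17; A:t0 B:t1
  2. max(6,2)=6c; end=23; A:t2 B:t1
  3. max(4,7)=7c; end=30; A:t2 B:t3
  4. max(7,8)=8c; end=38; A:t4 B:t3
  5. max(6,6)=6c; end=44; A:t4 B:t5
  6. 7=7c; end=51; A:t4 B:t5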